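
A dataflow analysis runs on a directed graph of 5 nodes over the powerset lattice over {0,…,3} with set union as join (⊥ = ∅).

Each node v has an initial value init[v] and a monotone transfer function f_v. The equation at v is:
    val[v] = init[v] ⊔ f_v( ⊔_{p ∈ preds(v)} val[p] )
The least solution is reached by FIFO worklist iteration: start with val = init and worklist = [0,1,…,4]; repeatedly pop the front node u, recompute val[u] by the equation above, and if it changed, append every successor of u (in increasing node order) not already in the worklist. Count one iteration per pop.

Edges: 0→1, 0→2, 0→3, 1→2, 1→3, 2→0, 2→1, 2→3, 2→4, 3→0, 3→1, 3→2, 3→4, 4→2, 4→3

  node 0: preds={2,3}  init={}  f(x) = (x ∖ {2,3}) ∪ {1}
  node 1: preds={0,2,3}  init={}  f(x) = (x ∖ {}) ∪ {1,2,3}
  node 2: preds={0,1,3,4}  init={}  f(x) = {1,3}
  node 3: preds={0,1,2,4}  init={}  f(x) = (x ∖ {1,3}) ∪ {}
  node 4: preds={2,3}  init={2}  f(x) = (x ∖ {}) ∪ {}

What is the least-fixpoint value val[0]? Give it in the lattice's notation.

Iteration log — 9 steps:
  step 1. node 0  ⊔preds={}  new={1}  old={}  +wl: 
  step 2. node 1  ⊔preds={1}  new={1,2,3}  old={}  +wl: 
  step 3. node 2  ⊔preds={1,2,3}  new={1,3}  old={}  +wl: 0,1
  step 4. node 3  ⊔preds={1,2,3}  new={2}  old={}  +wl: 2
  step 5. node 4  ⊔preds={1,2,3}  new={1,2,3}  old={2}  +wl: 3
  step 6. node 0  ⊔preds={1,2,3}  new={1}  stable
  step 7. node 1  ⊔preds={1,2,3}  new={1,2,3}  stable
  step 8. node 2  ⊔preds={1,2,3}  new={1,3}  stable
  step 9. node 3  ⊔preds={1,2,3}  new={2}  stable

Least fixpoint reached:
  node 0: {1}
  node 1: {1,2,3}
  node 2: {1,3}
  node 3: {2}
  node 4: {1,2,3}

{1}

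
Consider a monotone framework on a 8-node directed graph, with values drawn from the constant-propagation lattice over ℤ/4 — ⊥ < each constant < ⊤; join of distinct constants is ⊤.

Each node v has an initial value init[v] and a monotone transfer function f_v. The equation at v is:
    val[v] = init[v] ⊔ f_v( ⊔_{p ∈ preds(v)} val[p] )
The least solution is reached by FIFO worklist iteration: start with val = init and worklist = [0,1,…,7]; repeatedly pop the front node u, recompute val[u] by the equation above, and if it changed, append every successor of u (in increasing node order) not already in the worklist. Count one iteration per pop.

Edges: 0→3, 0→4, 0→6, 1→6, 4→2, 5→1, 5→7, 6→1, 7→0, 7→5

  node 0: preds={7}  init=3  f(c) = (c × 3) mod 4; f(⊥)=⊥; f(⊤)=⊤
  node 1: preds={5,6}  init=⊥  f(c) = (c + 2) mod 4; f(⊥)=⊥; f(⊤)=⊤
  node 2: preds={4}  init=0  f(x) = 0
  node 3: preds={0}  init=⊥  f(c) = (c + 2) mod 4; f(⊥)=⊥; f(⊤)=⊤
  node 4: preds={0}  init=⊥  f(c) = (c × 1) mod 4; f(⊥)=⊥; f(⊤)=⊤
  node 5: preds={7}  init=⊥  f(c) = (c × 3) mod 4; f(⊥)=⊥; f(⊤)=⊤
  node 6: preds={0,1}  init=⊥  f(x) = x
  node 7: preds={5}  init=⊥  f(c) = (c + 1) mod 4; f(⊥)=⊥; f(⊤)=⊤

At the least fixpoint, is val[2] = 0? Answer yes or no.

yes

Iteration log — 13 steps:
  step 1. node 0  ⊔preds=⊥  new=3  stable
  step 2. node 1  ⊔preds=⊥  new=⊥  stable
  step 3. node 2  ⊔preds=⊥  new=0  stable
  step 4. node 3  ⊔preds=3  new=1  old=⊥  +wl: 
  step 5. node 4  ⊔preds=3  new=3  old=⊥  +wl: 2
  step 6. node 5  ⊔preds=⊥  new=⊥  stable
  step 7. node 6  ⊔preds=3  new=3  old=⊥  +wl: 1
  step 8. node 7  ⊔preds=⊥  new=⊥  stable
  step 9. node 2  ⊔preds=3  new=0  stable
  step 10. node 1  ⊔preds=3  new=1  old=⊥  +wl: 6
  step 11. node 6  ⊔preds=⊤  new=⊤  old=3  +wl: 1
  step 12. node 1  ⊔preds=⊤  new=⊤  old=1  +wl: 6
  step 13. node 6  ⊔preds=⊤  new=⊤  stable

Least fixpoint reached:
  node 0: 3
  node 1: ⊤
  node 2: 0
  node 3: 1
  node 4: 3
  node 5: ⊥
  node 6: ⊤
  node 7: ⊥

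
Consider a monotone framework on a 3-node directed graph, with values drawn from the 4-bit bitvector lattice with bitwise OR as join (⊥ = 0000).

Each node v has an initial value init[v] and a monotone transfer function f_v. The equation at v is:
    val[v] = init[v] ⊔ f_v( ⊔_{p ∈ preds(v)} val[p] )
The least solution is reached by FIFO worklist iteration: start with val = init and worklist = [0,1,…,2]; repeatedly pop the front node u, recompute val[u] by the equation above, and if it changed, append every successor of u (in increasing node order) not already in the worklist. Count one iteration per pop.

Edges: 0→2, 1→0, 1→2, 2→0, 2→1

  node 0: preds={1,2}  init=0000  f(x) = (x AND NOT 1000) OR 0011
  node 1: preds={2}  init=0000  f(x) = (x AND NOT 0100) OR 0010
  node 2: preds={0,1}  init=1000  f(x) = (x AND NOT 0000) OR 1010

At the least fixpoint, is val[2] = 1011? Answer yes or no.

yes

Iteration log — 7 steps:
  step 1. node 0  ⊔preds=1000  new=0011  old=0000  +wl: 
  step 2. node 1  ⊔preds=1000  new=1010  old=0000  +wl: 0
  step 3. node 2  ⊔preds=1011  new=1011  old=1000  +wl: 1
  step 4. node 0  ⊔preds=1011  new=0011  stable
  step 5. node 1  ⊔preds=1011  new=1011  old=1010  +wl: 0,2
  step 6. node 0  ⊔preds=1011  new=0011  stable
  step 7. node 2  ⊔preds=1011  new=1011  stable

Least fixpoint reached:
  node 0: 0011
  node 1: 1011
  node 2: 1011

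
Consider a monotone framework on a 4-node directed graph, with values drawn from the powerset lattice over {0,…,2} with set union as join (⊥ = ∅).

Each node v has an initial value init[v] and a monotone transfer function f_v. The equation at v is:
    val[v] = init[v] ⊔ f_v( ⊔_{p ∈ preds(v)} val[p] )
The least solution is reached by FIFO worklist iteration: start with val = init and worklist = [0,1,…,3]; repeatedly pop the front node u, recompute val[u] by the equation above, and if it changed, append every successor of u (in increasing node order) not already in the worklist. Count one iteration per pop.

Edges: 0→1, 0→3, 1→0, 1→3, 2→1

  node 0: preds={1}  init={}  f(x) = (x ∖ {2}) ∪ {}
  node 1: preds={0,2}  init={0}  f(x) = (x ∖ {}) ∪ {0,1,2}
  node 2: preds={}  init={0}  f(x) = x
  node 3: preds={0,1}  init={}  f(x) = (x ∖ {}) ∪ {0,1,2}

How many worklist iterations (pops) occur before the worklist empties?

7

Trace (7 dequeues):
  [1] u=0 | in {0} | out {0} | prev {} | push {}
  [2] u=1 | in {0} | out {0,1,2} | prev {0} | push {0}
  [3] u=2 | in {} | out {0} | ==
  [4] u=3 | in {0,1,2} | out {0,1,2} | prev {} | push {}
  [5] u=0 | in {0,1,2} | out {0,1} | prev {0} | push {1,3}
  [6] u=1 | in {0,1} | out {0,1,2} | ==
  [7] u=3 | in {0,1,2} | out {0,1,2} | ==

Converged values:
  [0] {0,1}
  [1] {0,1,2}
  [2] {0}
  [3] {0,1,2}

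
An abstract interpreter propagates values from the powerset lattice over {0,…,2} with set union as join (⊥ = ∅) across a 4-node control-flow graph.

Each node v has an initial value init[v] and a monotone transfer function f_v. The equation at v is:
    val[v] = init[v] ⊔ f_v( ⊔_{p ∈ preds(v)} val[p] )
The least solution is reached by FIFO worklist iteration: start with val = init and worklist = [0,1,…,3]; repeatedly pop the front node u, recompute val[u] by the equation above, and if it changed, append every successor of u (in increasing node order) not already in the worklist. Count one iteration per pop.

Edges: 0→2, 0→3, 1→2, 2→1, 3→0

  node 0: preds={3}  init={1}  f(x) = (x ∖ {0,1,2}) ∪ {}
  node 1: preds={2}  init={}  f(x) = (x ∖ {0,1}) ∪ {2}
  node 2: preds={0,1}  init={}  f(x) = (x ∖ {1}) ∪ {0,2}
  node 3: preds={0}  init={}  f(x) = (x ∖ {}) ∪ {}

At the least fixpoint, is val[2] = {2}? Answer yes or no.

no

Worklist (6 pops):
  #1 pop 0: in={} → {1} (no change)
  #2 pop 1: in={} → {2} (was {}); enqueue []
  #3 pop 2: in={1,2} → {0,2} (was {}); enqueue [1]
  #4 pop 3: in={1} → {1} (was {}); enqueue [0]
  #5 pop 1: in={0,2} → {2} (no change)
  #6 pop 0: in={1} → {1} (no change)

Fixpoint:
  val[0] = {1}
  val[1] = {2}
  val[2] = {0,2}
  val[3] = {1}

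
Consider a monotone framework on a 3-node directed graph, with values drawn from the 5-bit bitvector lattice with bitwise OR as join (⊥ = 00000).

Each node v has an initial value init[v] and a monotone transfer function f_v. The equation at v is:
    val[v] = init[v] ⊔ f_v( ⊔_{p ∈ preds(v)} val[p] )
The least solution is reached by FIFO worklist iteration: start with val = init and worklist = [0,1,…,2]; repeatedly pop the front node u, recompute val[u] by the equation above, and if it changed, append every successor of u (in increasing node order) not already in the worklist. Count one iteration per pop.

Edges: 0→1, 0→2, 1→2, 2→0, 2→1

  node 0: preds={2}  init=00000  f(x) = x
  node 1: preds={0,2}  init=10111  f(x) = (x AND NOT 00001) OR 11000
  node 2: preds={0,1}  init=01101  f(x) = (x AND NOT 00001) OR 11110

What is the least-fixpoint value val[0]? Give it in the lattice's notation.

11111

Worklist (6 pops):
  #1 pop 0: in=01101 → 01101 (was 00000); enqueue []
  #2 pop 1: in=01101 → 11111 (was 10111); enqueue []
  #3 pop 2: in=11111 → 11111 (was 01101); enqueue [0,1]
  #4 pop 0: in=11111 → 11111 (was 01101); enqueue [2]
  #5 pop 1: in=11111 → 11111 (no change)
  #6 pop 2: in=11111 → 11111 (no change)

Fixpoint:
  val[0] = 11111
  val[1] = 11111
  val[2] = 11111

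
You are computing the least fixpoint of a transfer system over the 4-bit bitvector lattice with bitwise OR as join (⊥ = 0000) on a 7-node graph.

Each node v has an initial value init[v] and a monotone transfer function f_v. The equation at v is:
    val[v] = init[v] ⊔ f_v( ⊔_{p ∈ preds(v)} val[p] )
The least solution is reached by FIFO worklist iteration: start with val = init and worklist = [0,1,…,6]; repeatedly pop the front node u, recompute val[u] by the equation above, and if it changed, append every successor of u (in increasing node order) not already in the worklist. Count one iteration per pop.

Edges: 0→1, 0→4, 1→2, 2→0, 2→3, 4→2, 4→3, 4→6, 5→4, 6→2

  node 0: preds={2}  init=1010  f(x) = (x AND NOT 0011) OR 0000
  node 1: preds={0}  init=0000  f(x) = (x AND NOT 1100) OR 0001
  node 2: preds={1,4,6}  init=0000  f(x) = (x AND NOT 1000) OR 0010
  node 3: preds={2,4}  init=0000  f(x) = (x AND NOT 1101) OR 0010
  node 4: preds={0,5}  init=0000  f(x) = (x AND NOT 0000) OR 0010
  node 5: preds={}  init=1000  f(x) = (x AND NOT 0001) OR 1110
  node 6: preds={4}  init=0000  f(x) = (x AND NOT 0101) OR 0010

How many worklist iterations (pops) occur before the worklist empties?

Trace (17 dequeues):
  [1] u=0 | in 0000 | out 1010 | ==
  [2] u=1 | in 1010 | out 0011 | prev 0000 | push {}
  [3] u=2 | in 0011 | out 0011 | prev 0000 | push {0}
  [4] u=3 | in 0011 | out 0010 | prev 0000 | push {}
  [5] u=4 | in 1010 | out 1010 | prev 0000 | push {2,3}
  [6] u=5 | in 0000 | out 1110 | prev 1000 | push {4}
  [7] u=6 | in 1010 | out 1010 | prev 0000 | push {}
  [8] u=0 | in 0011 | out 1010 | ==
  [9] u=2 | in 1011 | out 0011 | ==
  [10] u=3 | in 1011 | out 0010 | ==
  [11] u=4 | in 1110 | out 1110 | prev 1010 | push {2,3,6}
  [12] u=2 | in 1111 | out 0111 | prev 0011 | push {0}
  [13] u=3 | in 1111 | out 0010 | ==
  [14] u=6 | in 1110 | out 1010 | ==
  [15] u=0 | in 0111 | out 1110 | prev 1010 | push {1,4}
  [16] u=1 | in 1110 | out 0011 | ==
  [17] u=4 | in 1110 | out 1110 | ==

Converged values:
  [0] 1110
  [1] 0011
  [2] 0111
  [3] 0010
  [4] 1110
  [5] 1110
  [6] 1010

17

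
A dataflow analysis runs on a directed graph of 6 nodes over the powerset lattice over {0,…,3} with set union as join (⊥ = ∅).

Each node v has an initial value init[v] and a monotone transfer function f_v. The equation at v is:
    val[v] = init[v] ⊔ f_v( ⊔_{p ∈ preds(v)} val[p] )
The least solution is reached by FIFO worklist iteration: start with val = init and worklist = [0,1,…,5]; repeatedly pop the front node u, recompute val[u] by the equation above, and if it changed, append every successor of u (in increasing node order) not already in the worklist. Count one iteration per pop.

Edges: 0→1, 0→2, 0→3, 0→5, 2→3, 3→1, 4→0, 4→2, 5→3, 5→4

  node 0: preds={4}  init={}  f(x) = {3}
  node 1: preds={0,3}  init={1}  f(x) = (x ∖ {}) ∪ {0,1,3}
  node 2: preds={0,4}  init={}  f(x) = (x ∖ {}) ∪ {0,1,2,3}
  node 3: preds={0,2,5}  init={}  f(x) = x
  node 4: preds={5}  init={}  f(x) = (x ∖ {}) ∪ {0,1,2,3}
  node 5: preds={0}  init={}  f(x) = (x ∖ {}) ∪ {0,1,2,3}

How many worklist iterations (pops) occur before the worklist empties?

Trace (11 dequeues):
  [1] u=0 | in {} | out {3} | prev {} | push {}
  [2] u=1 | in {3} | out {0,1,3} | prev {1} | push {}
  [3] u=2 | in {3} | out {0,1,2,3} | prev {} | push {}
  [4] u=3 | in {0,1,2,3} | out {0,1,2,3} | prev {} | push {1}
  [5] u=4 | in {} | out {0,1,2,3} | prev {} | push {0,2}
  [6] u=5 | in {3} | out {0,1,2,3} | prev {} | push {3,4}
  [7] u=1 | in {0,1,2,3} | out {0,1,2,3} | prev {0,1,3} | push {}
  [8] u=0 | in {0,1,2,3} | out {3} | ==
  [9] u=2 | in {0,1,2,3} | out {0,1,2,3} | ==
  [10] u=3 | in {0,1,2,3} | out {0,1,2,3} | ==
  [11] u=4 | in {0,1,2,3} | out {0,1,2,3} | ==

Converged values:
  [0] {3}
  [1] {0,1,2,3}
  [2] {0,1,2,3}
  [3] {0,1,2,3}
  [4] {0,1,2,3}
  [5] {0,1,2,3}

11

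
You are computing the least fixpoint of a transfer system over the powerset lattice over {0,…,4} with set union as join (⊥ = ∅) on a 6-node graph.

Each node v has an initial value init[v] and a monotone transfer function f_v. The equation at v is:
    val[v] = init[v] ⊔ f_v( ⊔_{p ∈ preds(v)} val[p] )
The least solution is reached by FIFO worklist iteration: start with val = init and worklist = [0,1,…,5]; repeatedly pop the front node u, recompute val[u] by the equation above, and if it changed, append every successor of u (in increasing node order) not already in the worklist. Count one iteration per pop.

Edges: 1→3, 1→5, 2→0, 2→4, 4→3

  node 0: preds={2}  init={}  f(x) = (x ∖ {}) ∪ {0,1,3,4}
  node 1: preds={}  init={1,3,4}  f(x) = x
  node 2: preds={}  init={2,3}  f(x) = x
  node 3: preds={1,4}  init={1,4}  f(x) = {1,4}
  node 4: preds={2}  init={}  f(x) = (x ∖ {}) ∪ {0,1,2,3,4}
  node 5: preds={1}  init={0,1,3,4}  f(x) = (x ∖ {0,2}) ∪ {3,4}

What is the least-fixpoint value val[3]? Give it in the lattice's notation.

{1,4}

Trace (7 dequeues):
  [1] u=0 | in {2,3} | out {0,1,2,3,4} | prev {} | push {}
  [2] u=1 | in {} | out {1,3,4} | ==
  [3] u=2 | in {} | out {2,3} | ==
  [4] u=3 | in {1,3,4} | out {1,4} | ==
  [5] u=4 | in {2,3} | out {0,1,2,3,4} | prev {} | push {3}
  [6] u=5 | in {1,3,4} | out {0,1,3,4} | ==
  [7] u=3 | in {0,1,2,3,4} | out {1,4} | ==

Converged values:
  [0] {0,1,2,3,4}
  [1] {1,3,4}
  [2] {2,3}
  [3] {1,4}
  [4] {0,1,2,3,4}
  [5] {0,1,3,4}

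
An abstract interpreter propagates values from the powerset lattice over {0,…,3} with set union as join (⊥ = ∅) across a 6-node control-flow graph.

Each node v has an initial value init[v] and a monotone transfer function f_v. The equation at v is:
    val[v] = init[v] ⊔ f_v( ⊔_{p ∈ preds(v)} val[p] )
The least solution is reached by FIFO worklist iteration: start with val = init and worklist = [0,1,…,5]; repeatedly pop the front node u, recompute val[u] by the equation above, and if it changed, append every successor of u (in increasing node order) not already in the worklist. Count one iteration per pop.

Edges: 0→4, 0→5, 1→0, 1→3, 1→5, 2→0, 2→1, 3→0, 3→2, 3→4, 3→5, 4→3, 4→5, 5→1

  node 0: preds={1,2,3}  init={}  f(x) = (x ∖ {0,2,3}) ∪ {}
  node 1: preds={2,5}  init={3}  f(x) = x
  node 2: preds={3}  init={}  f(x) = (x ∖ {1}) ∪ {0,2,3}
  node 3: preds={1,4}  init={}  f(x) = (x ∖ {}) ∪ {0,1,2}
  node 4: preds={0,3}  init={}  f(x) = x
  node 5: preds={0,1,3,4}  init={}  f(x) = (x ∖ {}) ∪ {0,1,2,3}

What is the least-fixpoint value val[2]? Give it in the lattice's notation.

{0,2,3}

Trace (13 dequeues):
  [1] u=0 | in {3} | out {} | ==
  [2] u=1 | in {} | out {3} | ==
  [3] u=2 | in {} | out {0,2,3} | prev {} | push {0,1}
  [4] u=3 | in {3} | out {0,1,2,3} | prev {} | push {2}
  [5] u=4 | in {0,1,2,3} | out {0,1,2,3} | prev {} | push {3}
  [6] u=5 | in {0,1,2,3} | out {0,1,2,3} | prev {} | push {}
  [7] u=0 | in {0,1,2,3} | out {1} | prev {} | push {4,5}
  [8] u=1 | in {0,1,2,3} | out {0,1,2,3} | prev {3} | push {0}
  [9] u=2 | in {0,1,2,3} | out {0,2,3} | ==
  [10] u=3 | in {0,1,2,3} | out {0,1,2,3} | ==
  [11] u=4 | in {0,1,2,3} | out {0,1,2,3} | ==
  [12] u=5 | in {0,1,2,3} | out {0,1,2,3} | ==
  [13] u=0 | in {0,1,2,3} | out {1} | ==

Converged values:
  [0] {1}
  [1] {0,1,2,3}
  [2] {0,2,3}
  [3] {0,1,2,3}
  [4] {0,1,2,3}
  [5] {0,1,2,3}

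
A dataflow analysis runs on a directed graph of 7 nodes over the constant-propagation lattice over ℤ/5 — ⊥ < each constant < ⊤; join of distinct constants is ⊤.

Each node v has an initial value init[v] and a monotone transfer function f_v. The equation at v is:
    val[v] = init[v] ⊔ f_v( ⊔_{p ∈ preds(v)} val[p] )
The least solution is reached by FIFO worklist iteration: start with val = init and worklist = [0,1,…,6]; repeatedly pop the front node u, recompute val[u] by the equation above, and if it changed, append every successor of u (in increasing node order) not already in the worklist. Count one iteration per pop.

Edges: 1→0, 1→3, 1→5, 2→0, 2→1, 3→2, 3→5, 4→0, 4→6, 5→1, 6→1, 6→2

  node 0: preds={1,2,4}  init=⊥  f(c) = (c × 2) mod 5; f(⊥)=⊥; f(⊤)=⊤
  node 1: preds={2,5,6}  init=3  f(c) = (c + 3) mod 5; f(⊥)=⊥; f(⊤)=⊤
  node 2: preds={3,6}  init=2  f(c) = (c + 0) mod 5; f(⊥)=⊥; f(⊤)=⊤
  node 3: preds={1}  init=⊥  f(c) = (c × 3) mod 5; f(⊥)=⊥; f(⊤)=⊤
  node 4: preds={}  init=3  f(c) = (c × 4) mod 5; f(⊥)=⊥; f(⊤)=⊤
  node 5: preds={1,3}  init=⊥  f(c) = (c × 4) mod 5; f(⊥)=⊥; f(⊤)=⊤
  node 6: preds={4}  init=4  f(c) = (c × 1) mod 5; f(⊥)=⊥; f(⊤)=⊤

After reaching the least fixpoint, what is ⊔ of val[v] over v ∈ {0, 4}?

⊤

Trace (10 dequeues):
  [1] u=0 | in ⊤ | out ⊤ | prev ⊥ | push {}
  [2] u=1 | in ⊤ | out ⊤ | prev 3 | push {0}
  [3] u=2 | in 4 | out ⊤ | prev 2 | push {1}
  [4] u=3 | in ⊤ | out ⊤ | prev ⊥ | push {2}
  [5] u=4 | in ⊥ | out 3 | ==
  [6] u=5 | in ⊤ | out ⊤ | prev ⊥ | push {}
  [7] u=6 | in 3 | out ⊤ | prev 4 | push {}
  [8] u=0 | in ⊤ | out ⊤ | ==
  [9] u=1 | in ⊤ | out ⊤ | ==
  [10] u=2 | in ⊤ | out ⊤ | ==

Converged values:
  [0] ⊤
  [1] ⊤
  [2] ⊤
  [3] ⊤
  [4] 3
  [5] ⊤
  [6] ⊤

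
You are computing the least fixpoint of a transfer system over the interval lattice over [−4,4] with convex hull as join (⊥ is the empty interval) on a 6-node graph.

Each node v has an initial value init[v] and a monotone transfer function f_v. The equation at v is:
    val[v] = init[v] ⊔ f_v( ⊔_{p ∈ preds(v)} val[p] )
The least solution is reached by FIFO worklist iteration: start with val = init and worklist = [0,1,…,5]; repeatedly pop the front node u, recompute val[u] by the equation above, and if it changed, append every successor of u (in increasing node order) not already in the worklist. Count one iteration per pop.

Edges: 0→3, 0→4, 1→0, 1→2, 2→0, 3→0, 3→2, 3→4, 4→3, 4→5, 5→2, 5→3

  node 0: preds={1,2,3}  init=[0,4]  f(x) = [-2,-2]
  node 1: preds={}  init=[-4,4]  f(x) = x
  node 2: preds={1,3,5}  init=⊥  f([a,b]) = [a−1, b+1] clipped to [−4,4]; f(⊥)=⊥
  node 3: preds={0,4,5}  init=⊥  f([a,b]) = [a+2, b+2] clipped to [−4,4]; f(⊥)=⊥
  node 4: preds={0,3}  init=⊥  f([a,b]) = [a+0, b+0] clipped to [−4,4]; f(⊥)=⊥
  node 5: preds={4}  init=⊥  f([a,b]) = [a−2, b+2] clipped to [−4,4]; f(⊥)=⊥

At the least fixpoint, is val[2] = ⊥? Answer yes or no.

no

Trace (12 dequeues):
  [1] u=0 | in [-4,4] | out [-2,4] | prev [0,4] | push {}
  [2] u=1 | in ⊥ | out [-4,4] | ==
  [3] u=2 | in [-4,4] | out [-4,4] | prev ⊥ | push {0}
  [4] u=3 | in [-2,4] | out [0,4] | prev ⊥ | push {2}
  [5] u=4 | in [-2,4] | out [-2,4] | prev ⊥ | push {3}
  [6] u=5 | in [-2,4] | out [-4,4] | prev ⊥ | push {}
  [7] u=0 | in [-4,4] | out [-2,4] | ==
  [8] u=2 | in [-4,4] | out [-4,4] | ==
  [9] u=3 | in [-4,4] | out [-2,4] | prev [0,4] | push {0,2,4}
  [10] u=0 | in [-4,4] | out [-2,4] | ==
  [11] u=2 | in [-4,4] | out [-4,4] | ==
  [12] u=4 | in [-2,4] | out [-2,4] | ==

Converged values:
  [0] [-2,4]
  [1] [-4,4]
  [2] [-4,4]
  [3] [-2,4]
  [4] [-2,4]
  [5] [-4,4]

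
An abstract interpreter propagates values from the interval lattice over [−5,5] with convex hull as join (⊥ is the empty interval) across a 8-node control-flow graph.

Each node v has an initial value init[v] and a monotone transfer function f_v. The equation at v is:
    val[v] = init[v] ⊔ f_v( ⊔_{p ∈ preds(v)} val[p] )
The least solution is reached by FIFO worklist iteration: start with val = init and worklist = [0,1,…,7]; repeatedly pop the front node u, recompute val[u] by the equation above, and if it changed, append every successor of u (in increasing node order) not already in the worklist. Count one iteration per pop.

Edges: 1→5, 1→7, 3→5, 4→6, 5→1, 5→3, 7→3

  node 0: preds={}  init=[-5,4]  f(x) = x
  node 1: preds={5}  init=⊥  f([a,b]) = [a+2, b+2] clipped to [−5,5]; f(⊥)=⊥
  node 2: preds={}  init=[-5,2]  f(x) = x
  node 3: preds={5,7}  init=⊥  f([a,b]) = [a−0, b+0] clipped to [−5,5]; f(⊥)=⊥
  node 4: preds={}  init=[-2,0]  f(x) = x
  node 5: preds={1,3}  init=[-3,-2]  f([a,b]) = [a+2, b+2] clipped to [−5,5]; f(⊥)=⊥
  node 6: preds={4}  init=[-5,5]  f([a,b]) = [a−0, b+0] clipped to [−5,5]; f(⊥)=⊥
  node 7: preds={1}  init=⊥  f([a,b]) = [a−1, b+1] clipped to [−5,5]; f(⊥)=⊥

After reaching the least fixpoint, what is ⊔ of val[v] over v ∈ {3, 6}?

[-5,5]

Iteration log — 16 steps:
  step 1. node 0  ⊔preds=⊥  new=[-5,4]  stable
  step 2. node 1  ⊔preds=[-3,-2]  new=[-1,0]  old=⊥  +wl: 
  step 3. node 2  ⊔preds=⊥  new=[-5,2]  stable
  step 4. node 3  ⊔preds=[-3,-2]  new=[-3,-2]  old=⊥  +wl: 
  step 5. node 4  ⊔preds=⊥  new=[-2,0]  stable
  step 6. node 5  ⊔preds=[-3,0]  new=[-3,2]  old=[-3,-2]  +wl: 1,3
  step 7. node 6  ⊔preds=[-2,0]  new=[-5,5]  stable
  step 8. node 7  ⊔preds=[-1,0]  new=[-2,1]  old=⊥  +wl: 
  step 9. node 1  ⊔preds=[-3,2]  new=[-1,4]  old=[-1,0]  +wl: 5,7
  step 10. node 3  ⊔preds=[-3,2]  new=[-3,2]  old=[-3,-2]  +wl: 
  step 11. node 5  ⊔preds=[-3,4]  new=[-3,5]  old=[-3,2]  +wl: 1,3
  step 12. node 7  ⊔preds=[-1,4]  new=[-2,5]  old=[-2,1]  +wl: 
  step 13. node 1  ⊔preds=[-3,5]  new=[-1,5]  old=[-1,4]  +wl: 5,7
  step 14. node 3  ⊔preds=[-3,5]  new=[-3,5]  old=[-3,2]  +wl: 
  step 15. node 5  ⊔preds=[-3,5]  new=[-3,5]  stable
  step 16. node 7  ⊔preds=[-1,5]  new=[-2,5]  stable

Least fixpoint reached:
  node 0: [-5,4]
  node 1: [-1,5]
  node 2: [-5,2]
  node 3: [-3,5]
  node 4: [-2,0]
  node 5: [-3,5]
  node 6: [-5,5]
  node 7: [-2,5]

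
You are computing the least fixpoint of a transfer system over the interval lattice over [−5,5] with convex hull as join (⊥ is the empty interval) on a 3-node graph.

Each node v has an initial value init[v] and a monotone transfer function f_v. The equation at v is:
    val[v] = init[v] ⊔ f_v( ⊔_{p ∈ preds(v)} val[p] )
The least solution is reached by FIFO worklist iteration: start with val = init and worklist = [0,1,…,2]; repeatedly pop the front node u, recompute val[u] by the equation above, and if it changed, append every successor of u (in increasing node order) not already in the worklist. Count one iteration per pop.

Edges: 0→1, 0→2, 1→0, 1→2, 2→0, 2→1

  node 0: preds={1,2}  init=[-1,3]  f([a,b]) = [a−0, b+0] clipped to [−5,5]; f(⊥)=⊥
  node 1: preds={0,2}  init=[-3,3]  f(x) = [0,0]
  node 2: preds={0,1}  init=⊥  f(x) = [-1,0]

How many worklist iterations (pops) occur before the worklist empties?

Worklist (5 pops):
  #1 pop 0: in=[-3,3] → [-3,3] (was [-1,3]); enqueue []
  #2 pop 1: in=[-3,3] → [-3,3] (no change)
  #3 pop 2: in=[-3,3] → [-1,0] (was ⊥); enqueue [0,1]
  #4 pop 0: in=[-3,3] → [-3,3] (no change)
  #5 pop 1: in=[-3,3] → [-3,3] (no change)

Fixpoint:
  val[0] = [-3,3]
  val[1] = [-3,3]
  val[2] = [-1,0]

5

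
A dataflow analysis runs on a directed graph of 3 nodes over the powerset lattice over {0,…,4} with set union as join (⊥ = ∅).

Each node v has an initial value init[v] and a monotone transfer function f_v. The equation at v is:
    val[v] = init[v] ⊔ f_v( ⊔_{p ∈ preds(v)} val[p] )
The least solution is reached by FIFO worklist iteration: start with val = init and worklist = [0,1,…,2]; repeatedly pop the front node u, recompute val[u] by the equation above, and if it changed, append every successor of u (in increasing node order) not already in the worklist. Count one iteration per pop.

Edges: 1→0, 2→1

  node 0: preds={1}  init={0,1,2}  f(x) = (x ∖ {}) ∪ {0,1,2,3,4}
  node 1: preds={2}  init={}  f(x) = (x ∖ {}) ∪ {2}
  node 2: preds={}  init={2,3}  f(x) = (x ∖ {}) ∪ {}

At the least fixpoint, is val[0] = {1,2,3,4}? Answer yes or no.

no

Worklist (4 pops):
  #1 pop 0: in={} → {0,1,2,3,4} (was {0,1,2}); enqueue []
  #2 pop 1: in={2,3} → {2,3} (was {}); enqueue [0]
  #3 pop 2: in={} → {2,3} (no change)
  #4 pop 0: in={2,3} → {0,1,2,3,4} (no change)

Fixpoint:
  val[0] = {0,1,2,3,4}
  val[1] = {2,3}
  val[2] = {2,3}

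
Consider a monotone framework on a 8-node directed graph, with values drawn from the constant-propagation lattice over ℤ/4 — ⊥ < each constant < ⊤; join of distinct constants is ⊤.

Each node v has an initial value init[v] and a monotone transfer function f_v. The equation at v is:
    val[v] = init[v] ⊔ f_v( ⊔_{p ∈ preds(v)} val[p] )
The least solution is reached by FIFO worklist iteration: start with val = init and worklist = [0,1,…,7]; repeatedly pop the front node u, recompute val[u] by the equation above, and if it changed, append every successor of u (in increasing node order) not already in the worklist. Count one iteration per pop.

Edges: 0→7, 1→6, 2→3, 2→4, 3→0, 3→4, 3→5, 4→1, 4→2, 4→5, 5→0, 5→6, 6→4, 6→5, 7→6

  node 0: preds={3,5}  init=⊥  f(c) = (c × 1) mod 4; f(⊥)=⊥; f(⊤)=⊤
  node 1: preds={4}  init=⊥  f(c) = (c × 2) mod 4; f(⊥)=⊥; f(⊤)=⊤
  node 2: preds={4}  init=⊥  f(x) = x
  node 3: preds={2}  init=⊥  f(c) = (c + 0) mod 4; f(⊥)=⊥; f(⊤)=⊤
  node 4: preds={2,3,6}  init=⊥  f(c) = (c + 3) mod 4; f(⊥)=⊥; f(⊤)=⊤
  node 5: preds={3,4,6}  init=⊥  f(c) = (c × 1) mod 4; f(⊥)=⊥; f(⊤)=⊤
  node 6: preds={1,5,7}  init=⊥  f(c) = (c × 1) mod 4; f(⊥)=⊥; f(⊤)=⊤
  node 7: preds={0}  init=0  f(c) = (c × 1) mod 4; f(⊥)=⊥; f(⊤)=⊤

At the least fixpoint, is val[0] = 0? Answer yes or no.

Trace (26 dequeues):
  [1] u=0 | in ⊥ | out ⊥ | ==
  [2] u=1 | in ⊥ | out ⊥ | ==
  [3] u=2 | in ⊥ | out ⊥ | ==
  [4] u=3 | in ⊥ | out ⊥ | ==
  [5] u=4 | in ⊥ | out ⊥ | ==
  [6] u=5 | in ⊥ | out ⊥ | ==
  [7] u=6 | in 0 | out 0 | prev ⊥ | push {4,5}
  [8] u=7 | in ⊥ | out 0 | ==
  [9] u=4 | in 0 | out 3 | prev ⊥ | push {1,2}
  [10] u=5 | in ⊤ | out ⊤ | prev ⊥ | push {0,6}
  [11] u=1 | in 3 | out 2 | prev ⊥ | push {}
  [12] u=2 | in 3 | out 3 | prev ⊥ | push {3,4}
  [13] u=0 | in ⊤ | out ⊤ | prev ⊥ | push {7}
  [14] u=6 | in ⊤ | out ⊤ | prev 0 | push {5}
  [15] u=3 | in 3 | out 3 | prev ⊥ | push {0}
  [16] u=4 | in ⊤ | out ⊤ | prev 3 | push {1,2}
  [17] u=7 | in ⊤ | out ⊤ | prev 0 | push {6}
  [18] u=5 | in ⊤ | out ⊤ | ==
  [19] u=0 | in ⊤ | out ⊤ | ==
  [20] u=1 | in ⊤ | out ⊤ | prev 2 | push {}
  [21] u=2 | in ⊤ | out ⊤ | prev 3 | push {3,4}
  [22] u=6 | in ⊤ | out ⊤ | ==
  [23] u=3 | in ⊤ | out ⊤ | prev 3 | push {0,5}
  [24] u=4 | in ⊤ | out ⊤ | ==
  [25] u=0 | in ⊤ | out ⊤ | ==
  [26] u=5 | in ⊤ | out ⊤ | ==

Converged values:
  [0] ⊤
  [1] ⊤
  [2] ⊤
  [3] ⊤
  [4] ⊤
  [5] ⊤
  [6] ⊤
  [7] ⊤

no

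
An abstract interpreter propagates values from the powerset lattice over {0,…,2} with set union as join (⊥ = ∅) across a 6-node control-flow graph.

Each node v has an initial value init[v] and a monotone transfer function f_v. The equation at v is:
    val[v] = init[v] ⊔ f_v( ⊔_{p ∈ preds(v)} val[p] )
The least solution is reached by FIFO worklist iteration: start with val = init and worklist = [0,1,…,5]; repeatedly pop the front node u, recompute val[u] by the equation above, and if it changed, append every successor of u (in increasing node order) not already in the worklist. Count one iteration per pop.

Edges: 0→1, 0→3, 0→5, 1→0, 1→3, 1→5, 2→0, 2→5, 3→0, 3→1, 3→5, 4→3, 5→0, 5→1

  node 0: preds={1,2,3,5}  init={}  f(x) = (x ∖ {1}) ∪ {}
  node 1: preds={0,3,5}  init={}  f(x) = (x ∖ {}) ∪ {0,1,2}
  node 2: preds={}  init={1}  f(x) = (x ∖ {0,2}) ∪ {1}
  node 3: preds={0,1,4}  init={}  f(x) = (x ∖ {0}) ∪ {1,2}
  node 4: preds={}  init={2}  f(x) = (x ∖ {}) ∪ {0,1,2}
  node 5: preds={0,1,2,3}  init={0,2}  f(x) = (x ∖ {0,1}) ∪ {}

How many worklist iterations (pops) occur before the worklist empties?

9

Iteration log — 9 steps:
  step 1. node 0  ⊔preds={0,1,2}  new={0,2}  old={}  +wl: 
  step 2. node 1  ⊔preds={0,2}  new={0,1,2}  old={}  +wl: 0
  step 3. node 2  ⊔preds={}  new={1}  stable
  step 4. node 3  ⊔preds={0,1,2}  new={1,2}  old={}  +wl: 1
  step 5. node 4  ⊔preds={}  new={0,1,2}  old={2}  +wl: 3
  step 6. node 5  ⊔preds={0,1,2}  new={0,2}  stable
  step 7. node 0  ⊔preds={0,1,2}  new={0,2}  stable
  step 8. node 1  ⊔preds={0,1,2}  new={0,1,2}  stable
  step 9. node 3  ⊔preds={0,1,2}  new={1,2}  stable

Least fixpoint reached:
  node 0: {0,2}
  node 1: {0,1,2}
  node 2: {1}
  node 3: {1,2}
  node 4: {0,1,2}
  node 5: {0,2}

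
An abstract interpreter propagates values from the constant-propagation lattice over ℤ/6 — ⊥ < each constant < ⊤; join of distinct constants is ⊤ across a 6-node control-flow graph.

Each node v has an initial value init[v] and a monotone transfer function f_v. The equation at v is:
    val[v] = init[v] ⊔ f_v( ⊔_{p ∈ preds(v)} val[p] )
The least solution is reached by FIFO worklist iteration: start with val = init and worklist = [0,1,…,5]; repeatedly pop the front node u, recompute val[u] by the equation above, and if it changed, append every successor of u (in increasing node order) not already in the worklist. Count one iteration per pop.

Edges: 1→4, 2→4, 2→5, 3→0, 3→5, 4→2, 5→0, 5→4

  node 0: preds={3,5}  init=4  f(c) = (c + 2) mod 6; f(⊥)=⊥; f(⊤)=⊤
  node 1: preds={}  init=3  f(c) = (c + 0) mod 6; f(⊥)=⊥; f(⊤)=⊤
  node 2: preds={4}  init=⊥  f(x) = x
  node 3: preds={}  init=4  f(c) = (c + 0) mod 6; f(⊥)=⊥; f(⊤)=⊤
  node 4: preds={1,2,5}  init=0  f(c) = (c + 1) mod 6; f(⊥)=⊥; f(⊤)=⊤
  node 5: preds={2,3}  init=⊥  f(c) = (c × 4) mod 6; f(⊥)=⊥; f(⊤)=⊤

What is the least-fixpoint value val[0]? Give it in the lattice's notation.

Worklist (10 pops):
  #1 pop 0: in=4 → ⊤ (was 4); enqueue []
  #2 pop 1: in=⊥ → 3 (no change)
  #3 pop 2: in=0 → 0 (was ⊥); enqueue []
  #4 pop 3: in=⊥ → 4 (no change)
  #5 pop 4: in=⊤ → ⊤ (was 0); enqueue [2]
  #6 pop 5: in=⊤ → ⊤ (was ⊥); enqueue [0,4]
  #7 pop 2: in=⊤ → ⊤ (was 0); enqueue [5]
  #8 pop 0: in=⊤ → ⊤ (no change)
  #9 pop 4: in=⊤ → ⊤ (no change)
  #10 pop 5: in=⊤ → ⊤ (no change)

Fixpoint:
  val[0] = ⊤
  val[1] = 3
  val[2] = ⊤
  val[3] = 4
  val[4] = ⊤
  val[5] = ⊤

⊤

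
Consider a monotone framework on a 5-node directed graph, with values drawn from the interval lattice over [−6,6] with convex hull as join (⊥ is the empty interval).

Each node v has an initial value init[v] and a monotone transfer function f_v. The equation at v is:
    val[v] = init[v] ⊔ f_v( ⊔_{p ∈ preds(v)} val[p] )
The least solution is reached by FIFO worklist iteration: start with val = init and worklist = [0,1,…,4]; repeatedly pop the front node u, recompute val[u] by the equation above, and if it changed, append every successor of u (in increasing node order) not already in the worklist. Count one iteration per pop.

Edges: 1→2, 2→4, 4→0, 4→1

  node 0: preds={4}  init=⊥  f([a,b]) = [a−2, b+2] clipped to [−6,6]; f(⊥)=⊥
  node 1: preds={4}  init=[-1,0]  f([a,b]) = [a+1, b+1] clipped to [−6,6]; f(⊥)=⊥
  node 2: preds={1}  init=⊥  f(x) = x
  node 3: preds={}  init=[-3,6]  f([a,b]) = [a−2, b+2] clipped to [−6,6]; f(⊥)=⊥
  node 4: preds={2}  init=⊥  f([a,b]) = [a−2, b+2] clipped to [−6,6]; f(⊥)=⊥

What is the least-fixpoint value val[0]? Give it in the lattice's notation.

[-6,6]

Trace (21 dequeues):
  [1] u=0 | in ⊥ | out ⊥ | ==
  [2] u=1 | in ⊥ | out [-1,0] | ==
  [3] u=2 | in [-1,0] | out [-1,0] | prev ⊥ | push {}
  [4] u=3 | in ⊥ | out [-3,6] | ==
  [5] u=4 | in [-1,0] | out [-3,2] | prev ⊥ | push {0,1}
  [6] u=0 | in [-3,2] | out [-5,4] | prev ⊥ | push {}
  [7] u=1 | in [-3,2] | out [-2,3] | prev [-1,0] | push {2}
  [8] u=2 | in [-2,3] | out [-2,3] | prev [-1,0] | push {4}
  [9] u=4 | in [-2,3] | out [-4,5] | prev [-3,2] | push {0,1}
  [10] u=0 | in [-4,5] | out [-6,6] | prev [-5,4] | push {}
  [11] u=1 | in [-4,5] | out [-3,6] | prev [-2,3] | push {2}
  [12] u=2 | in [-3,6] | out [-3,6] | prev [-2,3] | push {4}
  [13] u=4 | in [-3,6] | out [-5,6] | prev [-4,5] | push {0,1}
  [14] u=0 | in [-5,6] | out [-6,6] | ==
  [15] u=1 | in [-5,6] | out [-4,6] | prev [-3,6] | push {2}
  [16] u=2 | in [-4,6] | out [-4,6] | prev [-3,6] | push {4}
  [17] u=4 | in [-4,6] | out [-6,6] | prev [-5,6] | push {0,1}
  [18] u=0 | in [-6,6] | out [-6,6] | ==
  [19] u=1 | in [-6,6] | out [-5,6] | prev [-4,6] | push {2}
  [20] u=2 | in [-5,6] | out [-5,6] | prev [-4,6] | push {4}
  [21] u=4 | in [-5,6] | out [-6,6] | ==

Converged values:
  [0] [-6,6]
  [1] [-5,6]
  [2] [-5,6]
  [3] [-3,6]
  [4] [-6,6]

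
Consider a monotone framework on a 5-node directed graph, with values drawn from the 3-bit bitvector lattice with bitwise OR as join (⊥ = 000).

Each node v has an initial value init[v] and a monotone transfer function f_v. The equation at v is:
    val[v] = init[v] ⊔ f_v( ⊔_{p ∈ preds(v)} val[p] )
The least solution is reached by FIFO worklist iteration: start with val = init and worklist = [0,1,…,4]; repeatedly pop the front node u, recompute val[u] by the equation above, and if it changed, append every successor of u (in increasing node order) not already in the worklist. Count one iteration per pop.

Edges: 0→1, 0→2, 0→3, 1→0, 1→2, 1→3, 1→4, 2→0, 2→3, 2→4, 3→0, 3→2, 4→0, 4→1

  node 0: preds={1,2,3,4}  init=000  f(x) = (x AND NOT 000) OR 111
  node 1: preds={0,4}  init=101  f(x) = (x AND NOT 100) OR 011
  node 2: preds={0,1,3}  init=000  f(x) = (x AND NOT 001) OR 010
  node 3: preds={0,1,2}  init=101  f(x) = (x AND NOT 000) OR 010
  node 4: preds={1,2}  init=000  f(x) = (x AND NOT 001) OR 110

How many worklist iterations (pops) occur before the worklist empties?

8

Iteration log — 8 steps:
  step 1. node 0  ⊔preds=101  new=111  old=000  +wl: 
  step 2. node 1  ⊔preds=111  new=111  old=101  +wl: 0
  step 3. node 2  ⊔preds=111  new=110  old=000  +wl: 
  step 4. node 3  ⊔preds=111  new=111  old=101  +wl: 2
  step 5. node 4  ⊔preds=111  new=110  old=000  +wl: 1
  step 6. node 0  ⊔preds=111  new=111  stable
  step 7. node 2  ⊔preds=111  new=110  stable
  step 8. node 1  ⊔preds=111  new=111  stable

Least fixpoint reached:
  node 0: 111
  node 1: 111
  node 2: 110
  node 3: 111
  node 4: 110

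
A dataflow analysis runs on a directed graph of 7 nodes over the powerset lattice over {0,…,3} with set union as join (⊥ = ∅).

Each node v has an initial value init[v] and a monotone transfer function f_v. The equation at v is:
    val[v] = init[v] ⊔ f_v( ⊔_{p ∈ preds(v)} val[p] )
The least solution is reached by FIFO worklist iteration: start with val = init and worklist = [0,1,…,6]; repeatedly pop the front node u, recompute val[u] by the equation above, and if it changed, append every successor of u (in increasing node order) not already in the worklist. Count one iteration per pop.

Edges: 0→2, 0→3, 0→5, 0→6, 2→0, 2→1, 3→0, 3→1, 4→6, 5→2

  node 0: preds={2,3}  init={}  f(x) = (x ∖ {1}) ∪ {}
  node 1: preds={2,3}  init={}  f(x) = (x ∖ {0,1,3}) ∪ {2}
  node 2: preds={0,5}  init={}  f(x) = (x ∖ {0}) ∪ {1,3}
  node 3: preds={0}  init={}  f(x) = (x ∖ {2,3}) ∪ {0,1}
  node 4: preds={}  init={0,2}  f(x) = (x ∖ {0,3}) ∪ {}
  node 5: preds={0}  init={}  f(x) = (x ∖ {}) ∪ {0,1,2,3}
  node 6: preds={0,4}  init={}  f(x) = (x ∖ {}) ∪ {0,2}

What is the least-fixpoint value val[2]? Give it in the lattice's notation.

{1,2,3}

Iteration log — 19 steps:
  step 1. node 0  ⊔preds={}  new={}  stable
  step 2. node 1  ⊔preds={}  new={2}  old={}  +wl: 
  step 3. node 2  ⊔preds={}  new={1,3}  old={}  +wl: 0,1
  step 4. node 3  ⊔preds={}  new={0,1}  old={}  +wl: 
  step 5. node 4  ⊔preds={}  new={0,2}  stable
  step 6. node 5  ⊔preds={}  new={0,1,2,3}  old={}  +wl: 2
  step 7. node 6  ⊔preds={0,2}  new={0,2}  old={}  +wl: 
  step 8. node 0  ⊔preds={0,1,3}  new={0,3}  old={}  +wl: 3,5,6
  step 9. node 1  ⊔preds={0,1,3}  new={2}  stable
  step 10. node 2  ⊔preds={0,1,2,3}  new={1,2,3}  old={1,3}  +wl: 0,1
  step 11. node 3  ⊔preds={0,3}  new={0,1}  stable
  step 12. node 5  ⊔preds={0,3}  new={0,1,2,3}  stable
  step 13. node 6  ⊔preds={0,2,3}  new={0,2,3}  old={0,2}  +wl: 
  step 14. node 0  ⊔preds={0,1,2,3}  new={0,2,3}  old={0,3}  +wl: 2,3,5,6
  step 15. node 1  ⊔preds={0,1,2,3}  new={2}  stable
  step 16. node 2  ⊔preds={0,1,2,3}  new={1,2,3}  stable
  step 17. node 3  ⊔preds={0,2,3}  new={0,1}  stable
  step 18. node 5  ⊔preds={0,2,3}  new={0,1,2,3}  stable
  step 19. node 6  ⊔preds={0,2,3}  new={0,2,3}  stable

Least fixpoint reached:
  node 0: {0,2,3}
  node 1: {2}
  node 2: {1,2,3}
  node 3: {0,1}
  node 4: {0,2}
  node 5: {0,1,2,3}
  node 6: {0,2,3}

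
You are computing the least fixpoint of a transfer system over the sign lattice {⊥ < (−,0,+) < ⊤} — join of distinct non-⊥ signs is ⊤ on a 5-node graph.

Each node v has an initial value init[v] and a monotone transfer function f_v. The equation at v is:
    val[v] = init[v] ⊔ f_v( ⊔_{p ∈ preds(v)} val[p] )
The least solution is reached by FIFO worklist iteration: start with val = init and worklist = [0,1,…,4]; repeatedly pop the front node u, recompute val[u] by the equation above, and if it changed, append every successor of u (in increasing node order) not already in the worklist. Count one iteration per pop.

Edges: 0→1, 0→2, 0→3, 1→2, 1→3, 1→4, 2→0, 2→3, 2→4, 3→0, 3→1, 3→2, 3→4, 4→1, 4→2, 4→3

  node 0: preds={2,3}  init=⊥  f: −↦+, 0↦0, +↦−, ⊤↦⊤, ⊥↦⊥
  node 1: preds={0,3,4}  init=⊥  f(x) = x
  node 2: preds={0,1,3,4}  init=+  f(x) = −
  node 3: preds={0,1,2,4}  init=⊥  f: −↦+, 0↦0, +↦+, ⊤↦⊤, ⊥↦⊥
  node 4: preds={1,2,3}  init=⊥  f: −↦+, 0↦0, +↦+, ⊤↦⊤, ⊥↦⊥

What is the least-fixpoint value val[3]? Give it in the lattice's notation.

⊤

Iteration log — 10 steps:
  step 1. node 0  ⊔preds=+  new=−  old=⊥  +wl: 
  step 2. node 1  ⊔preds=−  new=−  old=⊥  +wl: 
  step 3. node 2  ⊔preds=−  new=⊤  old=+  +wl: 0
  step 4. node 3  ⊔preds=⊤  new=⊤  old=⊥  +wl: 1,2
  step 5. node 4  ⊔preds=⊤  new=⊤  old=⊥  +wl: 3
  step 6. node 0  ⊔preds=⊤  new=⊤  old=−  +wl: 
  step 7. node 1  ⊔preds=⊤  new=⊤  old=−  +wl: 4
  step 8. node 2  ⊔preds=⊤  new=⊤  stable
  step 9. node 3  ⊔preds=⊤  new=⊤  stable
  step 10. node 4  ⊔preds=⊤  new=⊤  stable

Least fixpoint reached:
  node 0: ⊤
  node 1: ⊤
  node 2: ⊤
  node 3: ⊤
  node 4: ⊤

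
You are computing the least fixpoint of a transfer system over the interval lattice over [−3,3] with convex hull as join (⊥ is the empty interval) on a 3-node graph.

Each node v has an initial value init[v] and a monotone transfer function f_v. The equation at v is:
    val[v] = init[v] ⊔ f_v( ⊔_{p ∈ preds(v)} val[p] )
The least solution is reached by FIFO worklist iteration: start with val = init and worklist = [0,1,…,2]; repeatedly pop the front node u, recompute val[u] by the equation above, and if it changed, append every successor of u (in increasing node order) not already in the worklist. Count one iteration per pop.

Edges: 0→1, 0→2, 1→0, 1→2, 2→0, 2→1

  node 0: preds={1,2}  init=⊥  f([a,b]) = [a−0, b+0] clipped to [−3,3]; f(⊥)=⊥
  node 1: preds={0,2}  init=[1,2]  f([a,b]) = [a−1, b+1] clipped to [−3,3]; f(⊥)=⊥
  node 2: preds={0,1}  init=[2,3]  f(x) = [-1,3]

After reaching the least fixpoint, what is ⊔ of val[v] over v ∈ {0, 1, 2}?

[-3,3]

Iteration log — 12 steps:
  step 1. node 0  ⊔preds=[1,3]  new=[1,3]  old=⊥  +wl: 
  step 2. node 1  ⊔preds=[1,3]  new=[0,3]  old=[1,2]  +wl: 0
  step 3. node 2  ⊔preds=[0,3]  new=[-1,3]  old=[2,3]  +wl: 1
  step 4. node 0  ⊔preds=[-1,3]  new=[-1,3]  old=[1,3]  +wl: 2
  step 5. node 1  ⊔preds=[-1,3]  new=[-2,3]  old=[0,3]  +wl: 0
  step 6. node 2  ⊔preds=[-2,3]  new=[-1,3]  stable
  step 7. node 0  ⊔preds=[-2,3]  new=[-2,3]  old=[-1,3]  +wl: 1,2
  step 8. node 1  ⊔preds=[-2,3]  new=[-3,3]  old=[-2,3]  +wl: 0
  step 9. node 2  ⊔preds=[-3,3]  new=[-1,3]  stable
  step 10. node 0  ⊔preds=[-3,3]  new=[-3,3]  old=[-2,3]  +wl: 1,2
  step 11. node 1  ⊔preds=[-3,3]  new=[-3,3]  stable
  step 12. node 2  ⊔preds=[-3,3]  new=[-1,3]  stable

Least fixpoint reached:
  node 0: [-3,3]
  node 1: [-3,3]
  node 2: [-1,3]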